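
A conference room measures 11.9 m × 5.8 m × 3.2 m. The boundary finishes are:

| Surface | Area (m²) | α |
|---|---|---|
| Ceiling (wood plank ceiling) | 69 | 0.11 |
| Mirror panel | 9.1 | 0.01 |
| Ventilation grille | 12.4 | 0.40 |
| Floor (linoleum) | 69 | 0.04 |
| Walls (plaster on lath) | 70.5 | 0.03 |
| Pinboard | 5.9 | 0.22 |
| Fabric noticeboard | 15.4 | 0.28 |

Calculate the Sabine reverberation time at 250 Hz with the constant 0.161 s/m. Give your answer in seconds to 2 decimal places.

Equivalent absorption area: A = 69×0.11 + 9.1×0.01 + 12.4×0.40 + 69×0.04 + 70.5×0.03 + 5.9×0.22 + 15.4×0.28 = 23.126 m².
Volume V = 11.9 × 5.8 × 3.2 = 220.864 m³.
Sabine: RT60 = 0.161 × 220.864 / 23.126 = 1.54 s.

1.54 s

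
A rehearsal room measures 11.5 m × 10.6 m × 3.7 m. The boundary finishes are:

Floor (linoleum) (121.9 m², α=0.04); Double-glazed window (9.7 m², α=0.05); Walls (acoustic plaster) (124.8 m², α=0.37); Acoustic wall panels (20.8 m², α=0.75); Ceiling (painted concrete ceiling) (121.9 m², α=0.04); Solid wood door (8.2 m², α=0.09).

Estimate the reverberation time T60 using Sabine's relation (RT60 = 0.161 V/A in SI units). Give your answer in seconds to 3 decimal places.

0.998 sec

A = Σ Sᵢαᵢ = 121.9·0.04 + 9.7·0.05 + 124.8·0.37 + 20.8·0.75 + 121.9·0.04 + 8.2·0.09 = 72.751 sabins.
V = 11.5·10.6·3.7 = 451.03 m³.
Sabine: RT60 = 0.161 × 451.03 / 72.751 = 0.998 s.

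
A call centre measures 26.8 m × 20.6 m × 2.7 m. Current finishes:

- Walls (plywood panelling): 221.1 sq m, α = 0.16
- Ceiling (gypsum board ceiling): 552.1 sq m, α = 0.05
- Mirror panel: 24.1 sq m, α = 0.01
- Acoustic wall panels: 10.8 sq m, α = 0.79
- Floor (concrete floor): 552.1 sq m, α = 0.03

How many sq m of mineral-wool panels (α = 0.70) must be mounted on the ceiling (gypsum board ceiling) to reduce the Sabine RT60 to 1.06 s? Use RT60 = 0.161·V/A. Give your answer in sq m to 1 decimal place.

212.4

Total absorption A₁ = 221.1*0.16 + 552.1*0.05 + 24.1*0.01 + 10.8*0.79 + 552.1*0.03
  = 35.376 + 27.605 + 0.241 + 8.532 + 16.563 = 88.317 sq m sabins.
Required A₂ = 0.161·1490.616/1.06 = 226.405 sabins.
Absorption to add: 226.405 − 88.317 = 138.088 sabins.
Net gain per sq m: Δα = 0.70 − 0.05 = 0.65.
Panel area = 138.088 / 0.65 = 212.4 sq m.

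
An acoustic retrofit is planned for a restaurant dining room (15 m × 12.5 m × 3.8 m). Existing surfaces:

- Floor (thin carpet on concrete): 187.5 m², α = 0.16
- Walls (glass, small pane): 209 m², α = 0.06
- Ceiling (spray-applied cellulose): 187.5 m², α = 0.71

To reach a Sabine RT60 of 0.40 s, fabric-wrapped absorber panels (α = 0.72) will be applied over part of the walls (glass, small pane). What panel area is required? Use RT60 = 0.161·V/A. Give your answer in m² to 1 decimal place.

168.4

Equivalent absorption area: A₁ = 187.5·0.16 + 209·0.06 + 187.5·0.71 = 175.665 m².
Required A₂ = 0.161·712.5/0.40 = 286.781 sabins.
ΔA needed = 286.781 − 175.665 = 111.116 sabins.
Net gain per m²: Δα = 0.72 − 0.06 = 0.66.
Area = ΔA/Δα = 111.116/0.66 = 168.4 m².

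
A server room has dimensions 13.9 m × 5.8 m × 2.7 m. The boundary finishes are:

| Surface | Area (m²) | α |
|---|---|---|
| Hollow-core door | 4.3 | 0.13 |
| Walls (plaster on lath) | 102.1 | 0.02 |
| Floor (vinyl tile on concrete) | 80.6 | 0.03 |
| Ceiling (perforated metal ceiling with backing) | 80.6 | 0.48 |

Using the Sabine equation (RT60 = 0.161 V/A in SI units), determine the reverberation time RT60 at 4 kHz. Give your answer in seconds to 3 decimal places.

0.802 seconds

Total absorption A = 4.3·0.13 + 102.1·0.02 + 80.6·0.03 + 80.6·0.48
  = 0.559 + 2.042 + 2.418 + 38.688 = 43.707 m² sabins.
Room volume: 217.674 m³.
Sabine: RT60 = 0.161 × 217.674 / 43.707 = 0.802 s.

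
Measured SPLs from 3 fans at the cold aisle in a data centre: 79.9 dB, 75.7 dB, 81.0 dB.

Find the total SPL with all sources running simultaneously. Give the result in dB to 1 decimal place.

Σ 10^(Lᵢ/10) = 2.608e+08.
L_total = 10·log₁₀(2.608e+08) = 84.2 dB.

84.2 dB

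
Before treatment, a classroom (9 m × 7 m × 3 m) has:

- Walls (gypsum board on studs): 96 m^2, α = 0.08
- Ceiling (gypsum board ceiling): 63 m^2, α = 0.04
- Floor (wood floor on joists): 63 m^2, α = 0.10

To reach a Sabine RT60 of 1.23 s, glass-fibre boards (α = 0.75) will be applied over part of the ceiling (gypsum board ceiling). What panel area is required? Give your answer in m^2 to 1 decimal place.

Equivalent absorption area: A₁ = 96×0.08 + 63×0.04 + 63×0.10 = 16.500 m^2.
V = 189 m³. Target absorption A₂ = 0.161 × 189 / 1.23 = 24.739 sabins.
Absorption to add: 24.739 − 16.500 = 8.239 sabins.
Each m^2 of panel replacing the ceiling (gypsum board ceiling) adds (0.75 − 0.04) = 0.71 sabins.
Area = ΔA/Δα = 8.239/0.71 = 11.6 m^2.

11.6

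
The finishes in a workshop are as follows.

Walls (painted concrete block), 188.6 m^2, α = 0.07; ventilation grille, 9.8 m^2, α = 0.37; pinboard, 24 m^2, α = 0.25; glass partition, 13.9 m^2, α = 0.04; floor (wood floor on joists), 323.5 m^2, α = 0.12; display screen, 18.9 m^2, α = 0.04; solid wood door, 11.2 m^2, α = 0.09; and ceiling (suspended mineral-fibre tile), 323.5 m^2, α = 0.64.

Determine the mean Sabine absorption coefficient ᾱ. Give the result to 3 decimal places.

0.297

Total surface area S = 913.4 m^2.
Weighted sum Σ Sα = 271.008.
ᾱ = A/S = 0.297.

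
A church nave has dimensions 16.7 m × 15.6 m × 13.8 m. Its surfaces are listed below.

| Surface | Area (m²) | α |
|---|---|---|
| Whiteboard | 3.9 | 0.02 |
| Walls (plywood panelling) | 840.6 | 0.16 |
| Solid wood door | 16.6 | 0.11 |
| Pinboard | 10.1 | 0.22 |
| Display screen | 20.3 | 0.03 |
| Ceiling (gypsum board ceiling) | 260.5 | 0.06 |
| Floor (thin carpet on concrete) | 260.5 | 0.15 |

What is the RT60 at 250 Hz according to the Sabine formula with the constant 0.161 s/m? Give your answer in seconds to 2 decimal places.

Equivalent absorption area: A = 3.9×0.02 + 840.6×0.16 + 16.6×0.11 + 10.1×0.22 + 20.3×0.03 + 260.5×0.06 + 260.5×0.15 = 193.936 m².
V = 16.7·15.6·13.8 = 3595.176 m³.
Sabine: RT60 = 0.161 × 3595.176 / 193.936 = 2.98 s.

2.98 seconds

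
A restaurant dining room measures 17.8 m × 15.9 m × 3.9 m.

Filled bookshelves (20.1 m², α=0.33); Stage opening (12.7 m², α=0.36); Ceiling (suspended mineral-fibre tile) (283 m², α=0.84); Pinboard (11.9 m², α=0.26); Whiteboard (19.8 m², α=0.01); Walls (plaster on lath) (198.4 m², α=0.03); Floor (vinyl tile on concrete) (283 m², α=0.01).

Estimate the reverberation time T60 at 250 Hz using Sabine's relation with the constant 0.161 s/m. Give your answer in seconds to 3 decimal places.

Equivalent absorption area: A = 20.1·0.33 + 12.7·0.36 + 283·0.84 + 11.9·0.26 + 19.8·0.01 + 198.4·0.03 + 283·0.01 = 260.999 m².
V = 17.8·15.9·3.9 = 1103.778 m³.
T = 0.161 V/A = 0.161·1103.778/260.999 = 0.681 s.

0.681 s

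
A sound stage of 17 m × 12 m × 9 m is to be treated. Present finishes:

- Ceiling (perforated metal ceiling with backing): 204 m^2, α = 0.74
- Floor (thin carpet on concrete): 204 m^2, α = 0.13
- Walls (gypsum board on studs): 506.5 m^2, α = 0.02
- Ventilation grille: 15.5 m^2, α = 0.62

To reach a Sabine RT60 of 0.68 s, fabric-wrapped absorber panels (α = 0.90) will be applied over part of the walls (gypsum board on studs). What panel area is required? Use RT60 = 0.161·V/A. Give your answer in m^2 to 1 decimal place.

Summing Sᵢαᵢ: 150.960 + 26.520 + 10.130 + 9.610 → A₁ = 197.220 sabins.
V = 1836 m³. Target absorption A₂ = 0.161 × 1836 / 0.68 = 434.700 sabins.
Absorption to add: 434.700 − 197.220 = 237.480 sabins.
Each m^2 of panel replacing the walls (gypsum board on studs) adds (0.90 − 0.02) = 0.88 sabins.
Panel area = 237.480 / 0.88 = 269.9 m^2.

269.9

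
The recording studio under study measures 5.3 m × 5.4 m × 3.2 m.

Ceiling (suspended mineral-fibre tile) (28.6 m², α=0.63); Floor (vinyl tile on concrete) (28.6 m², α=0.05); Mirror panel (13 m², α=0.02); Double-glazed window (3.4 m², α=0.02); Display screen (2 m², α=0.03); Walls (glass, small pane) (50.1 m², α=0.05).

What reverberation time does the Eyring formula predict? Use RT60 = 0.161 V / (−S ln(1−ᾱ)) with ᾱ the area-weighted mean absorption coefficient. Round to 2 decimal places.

Total surface area S = 28.6 + 28.6 + 13 + 3.4 + 2 + 50.1 = 125.7 m².
Σ(Sᵢαᵢ) = 28.6×0.63 + 28.6×0.05 + 13×0.02 + 3.4×0.02 + 2×0.03 + 50.1×0.05 = 22.341.
ᾱ = 22.341 / 125.7 = 0.1777.
−S·ln(1−ᾱ) = −125.7 × ln(1 − 0.1777) = 24.593.
V = 5.3 × 5.4 × 3.2 = 91.584 m³.
RT60 = 0.161 × 91.584 / 24.593 = 0.60 s.

0.60 seconds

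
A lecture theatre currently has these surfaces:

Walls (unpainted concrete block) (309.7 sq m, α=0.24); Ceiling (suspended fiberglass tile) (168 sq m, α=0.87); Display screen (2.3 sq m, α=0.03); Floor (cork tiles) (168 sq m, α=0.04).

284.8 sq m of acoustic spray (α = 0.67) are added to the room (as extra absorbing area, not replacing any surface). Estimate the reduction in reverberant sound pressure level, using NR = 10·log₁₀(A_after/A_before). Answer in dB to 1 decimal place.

2.6 dB

Equivalent absorption area: A_before = 309.7×0.24 + 168×0.87 + 2.3×0.03 + 168×0.04 = 227.277 sq m.
Added absorption = 284.8 × 0.67 = 190.816 sabins.
New total A_after = 418.093 sabins.
Reduction = 10 log₁₀(A_after/A_before) = 10 log₁₀(1.8396) = 2.6 dB.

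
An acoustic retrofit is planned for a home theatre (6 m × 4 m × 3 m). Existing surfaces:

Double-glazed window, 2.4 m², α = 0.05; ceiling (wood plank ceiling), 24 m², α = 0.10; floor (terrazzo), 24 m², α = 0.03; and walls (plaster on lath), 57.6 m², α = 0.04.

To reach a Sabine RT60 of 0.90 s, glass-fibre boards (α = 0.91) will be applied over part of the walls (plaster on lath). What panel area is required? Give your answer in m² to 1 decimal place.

8.4

A₁ = Σ Sᵢαᵢ = 2.4·0.05 + 24·0.10 + 24·0.03 + 57.6·0.04 = 5.544 sabins.
Required A₂ = 0.161·72/0.90 = 12.880 sabins.
ΔA needed = 12.880 − 5.544 = 7.336 sabins.
Net gain per m²: Δα = 0.91 − 0.04 = 0.87.
Panel area = 7.336 / 0.87 = 8.4 m².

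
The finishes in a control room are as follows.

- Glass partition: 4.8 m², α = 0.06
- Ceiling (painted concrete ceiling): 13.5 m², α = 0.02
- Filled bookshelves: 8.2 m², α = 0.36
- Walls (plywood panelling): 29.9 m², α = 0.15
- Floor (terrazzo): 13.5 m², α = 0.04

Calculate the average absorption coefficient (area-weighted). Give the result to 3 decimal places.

0.122

Total surface area S = 69.9 m².
A = 4.8·0.06 + 13.5·0.02 + 8.2·0.36 + 29.9·0.15 + 13.5·0.04 = 8.535 sabins.
ᾱ = A/S = 0.122.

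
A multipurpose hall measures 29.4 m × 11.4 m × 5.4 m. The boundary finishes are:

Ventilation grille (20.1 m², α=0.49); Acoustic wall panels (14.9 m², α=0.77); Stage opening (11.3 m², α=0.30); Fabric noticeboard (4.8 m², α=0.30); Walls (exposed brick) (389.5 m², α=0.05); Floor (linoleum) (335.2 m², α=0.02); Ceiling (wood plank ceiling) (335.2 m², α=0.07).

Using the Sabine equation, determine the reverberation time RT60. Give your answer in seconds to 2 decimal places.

Equivalent absorption area: A = 20.1×0.49 + 14.9×0.77 + 11.3×0.30 + 4.8×0.30 + 389.5×0.05 + 335.2×0.02 + 335.2×0.07 = 75.795 m².
Volume V = 29.4 × 11.4 × 5.4 = 1809.864 m³.
T = 0.161 V/A = 0.161·1809.864/75.795 = 3.84 s.

3.84 s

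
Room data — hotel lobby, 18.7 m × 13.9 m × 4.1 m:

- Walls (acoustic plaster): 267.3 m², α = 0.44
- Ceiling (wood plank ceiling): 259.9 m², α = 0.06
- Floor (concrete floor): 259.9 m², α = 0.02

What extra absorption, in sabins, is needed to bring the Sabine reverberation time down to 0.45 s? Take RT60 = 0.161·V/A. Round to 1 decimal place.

Total absorption A₁ = 267.3×0.44 + 259.9×0.06 + 259.9×0.02
  = 117.612 + 15.594 + 5.198 = 138.404 m² sabins.
Target A₂ = 0.161·1065.713/0.45 = 381.288 sabins (V = 1065.713 m³).
ΔA = A₂ − A₁ = 381.288 − 138.404 = 242.9 sabins.

242.9 sabins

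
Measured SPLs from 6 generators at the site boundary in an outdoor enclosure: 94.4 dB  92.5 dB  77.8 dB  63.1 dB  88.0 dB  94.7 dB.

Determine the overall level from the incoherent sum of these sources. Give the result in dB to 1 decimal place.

Σ 10^(Lᵢ/10) = 8.177e+09.
Back to dB: 10·log₁₀ Σ = 99.1 dB.

99.1 dB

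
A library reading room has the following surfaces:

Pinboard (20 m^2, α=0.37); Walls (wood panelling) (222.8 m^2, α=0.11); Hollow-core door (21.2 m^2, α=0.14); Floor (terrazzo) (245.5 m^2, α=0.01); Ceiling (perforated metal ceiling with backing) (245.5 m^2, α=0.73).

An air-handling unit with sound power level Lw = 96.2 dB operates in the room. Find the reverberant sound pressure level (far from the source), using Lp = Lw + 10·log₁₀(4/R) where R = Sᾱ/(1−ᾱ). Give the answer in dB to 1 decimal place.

77.4 dB

Σ(Sᵢαᵢ) = 20×0.37 + 222.8×0.11 + 21.2×0.14 + 245.5×0.01 + 245.5×0.73 = 216.546; total area S = 755.0 m^2.
ᾱ = 216.546/755.0 = 0.2868; R = Sᾱ/(1−ᾱ) = 216.546/(1−0.2868) = 303.626 m^2.
Lp = Lw + 10 log₁₀(4/R) = 96.2 -18.80 = 77.4 dB.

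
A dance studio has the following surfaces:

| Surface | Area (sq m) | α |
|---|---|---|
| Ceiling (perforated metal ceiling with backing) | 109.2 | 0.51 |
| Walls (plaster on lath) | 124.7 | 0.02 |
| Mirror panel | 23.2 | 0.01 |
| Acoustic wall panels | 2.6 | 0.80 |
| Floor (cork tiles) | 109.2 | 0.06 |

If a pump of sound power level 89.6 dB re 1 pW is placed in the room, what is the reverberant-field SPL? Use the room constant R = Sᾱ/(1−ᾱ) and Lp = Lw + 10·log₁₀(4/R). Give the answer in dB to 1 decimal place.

76.5 dB

A = 67.050 sabins; S = 368.9 sq m.
ᾱ = 0.1818, so room constant R = A/(1−ᾱ) = 81.948 sq m.
Lp = 89.6 + 10·log₁₀(4/81.948) = 89.6 + (-13.11) = 76.5 dB.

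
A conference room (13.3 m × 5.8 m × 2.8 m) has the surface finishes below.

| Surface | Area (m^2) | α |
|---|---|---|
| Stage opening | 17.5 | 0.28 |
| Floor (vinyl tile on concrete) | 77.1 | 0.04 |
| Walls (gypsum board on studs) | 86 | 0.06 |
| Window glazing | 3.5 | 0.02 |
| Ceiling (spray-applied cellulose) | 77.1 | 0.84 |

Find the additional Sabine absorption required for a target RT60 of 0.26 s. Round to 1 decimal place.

55.8 sabins

Summing Sᵢαᵢ: 4.900 + 3.084 + 5.160 + 0.070 + 64.764 → A₁ = 77.978 sabins.
Target A₂ = 0.161·215.992/0.26 = 133.749 sabins (V = 215.992 m³).
ΔA = A₂ − A₁ = 133.749 − 77.978 = 55.8 sabins.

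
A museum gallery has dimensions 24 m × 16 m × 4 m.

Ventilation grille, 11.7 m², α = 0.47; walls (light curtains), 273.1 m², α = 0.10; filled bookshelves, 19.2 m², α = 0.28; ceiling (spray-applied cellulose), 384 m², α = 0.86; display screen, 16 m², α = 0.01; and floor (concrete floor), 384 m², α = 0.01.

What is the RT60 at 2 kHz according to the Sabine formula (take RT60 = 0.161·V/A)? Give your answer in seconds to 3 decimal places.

Total absorption A = 11.7·0.47 + 273.1·0.10 + 19.2·0.28 + 384·0.86 + 16·0.01 + 384·0.01
  = 5.499 + 27.310 + 5.376 + 330.240 + 0.160 + 3.840 = 372.425 m² sabins.
Room volume: 1536 m³.
T = 0.161 V/A = 0.161·1536/372.425 = 0.664 s.

0.664 s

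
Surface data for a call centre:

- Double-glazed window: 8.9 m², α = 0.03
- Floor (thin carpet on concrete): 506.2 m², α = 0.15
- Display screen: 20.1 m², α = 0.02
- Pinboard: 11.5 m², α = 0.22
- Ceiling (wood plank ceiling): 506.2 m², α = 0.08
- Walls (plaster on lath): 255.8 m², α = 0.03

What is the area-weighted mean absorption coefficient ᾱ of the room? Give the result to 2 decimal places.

0.10

S = Σ Sᵢ = 8.9 + 506.2 + 20.1 + 11.5 + 506.2 + 255.8 = 1308.7 m².
Weighted sum Σ Sα = 127.299.
ᾱ = 127.299 / 1308.7 = 0.10.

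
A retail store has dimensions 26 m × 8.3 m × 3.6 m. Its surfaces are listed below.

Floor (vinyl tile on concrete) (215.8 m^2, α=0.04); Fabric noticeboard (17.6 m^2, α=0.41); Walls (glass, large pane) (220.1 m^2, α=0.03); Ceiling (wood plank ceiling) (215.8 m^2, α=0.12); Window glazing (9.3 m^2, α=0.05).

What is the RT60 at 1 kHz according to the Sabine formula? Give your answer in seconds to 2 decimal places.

Equivalent absorption area: A = 215.8×0.04 + 17.6×0.41 + 220.1×0.03 + 215.8×0.12 + 9.3×0.05 = 48.812 m^2.
Volume V = 26 × 8.3 × 3.6 = 776.88 m³.
T = 0.161 V/A = 0.161·776.88/48.812 = 2.56 s.

2.56 s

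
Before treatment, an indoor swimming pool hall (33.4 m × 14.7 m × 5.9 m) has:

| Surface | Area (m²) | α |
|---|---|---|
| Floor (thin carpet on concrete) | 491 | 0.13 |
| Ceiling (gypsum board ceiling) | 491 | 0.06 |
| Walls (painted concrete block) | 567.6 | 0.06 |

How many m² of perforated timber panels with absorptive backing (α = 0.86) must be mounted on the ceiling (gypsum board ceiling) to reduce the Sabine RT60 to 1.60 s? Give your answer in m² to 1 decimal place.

Summing Sᵢαᵢ: 63.830 + 29.460 + 34.056 → A₁ = 127.346 sabins.
Required A₂ = 0.161·2896.782/1.60 = 291.489 sabins.
Absorption to add: 291.489 − 127.346 = 164.143 sabins.
Each m² of panel replacing the ceiling (gypsum board ceiling) adds (0.86 − 0.06) = 0.80 sabins.
Area = ΔA/Δα = 164.143/0.80 = 205.2 m².

205.2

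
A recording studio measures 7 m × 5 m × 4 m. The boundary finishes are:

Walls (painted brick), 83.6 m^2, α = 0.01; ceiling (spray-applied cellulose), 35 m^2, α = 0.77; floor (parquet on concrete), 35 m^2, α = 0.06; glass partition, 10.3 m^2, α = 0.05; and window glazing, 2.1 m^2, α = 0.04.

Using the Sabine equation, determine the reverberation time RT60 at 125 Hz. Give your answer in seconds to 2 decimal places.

Total absorption A = 83.6*0.01 + 35*0.77 + 35*0.06 + 10.3*0.05 + 2.1*0.04
  = 0.836 + 26.950 + 2.100 + 0.515 + 0.084 = 30.485 m^2 sabins.
V = 7·5·4 = 140 m³.
T = 0.161 V/A = 0.161·140/30.485 = 0.74 s.

0.74 seconds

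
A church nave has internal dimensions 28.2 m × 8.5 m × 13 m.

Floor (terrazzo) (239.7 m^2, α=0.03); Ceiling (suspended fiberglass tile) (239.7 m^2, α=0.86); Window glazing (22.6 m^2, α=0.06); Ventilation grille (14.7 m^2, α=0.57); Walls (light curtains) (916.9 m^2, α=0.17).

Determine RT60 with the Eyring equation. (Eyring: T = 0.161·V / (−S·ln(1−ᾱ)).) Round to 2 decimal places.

S = Σ Sᵢ = 1433.6 m^2.
Σ(Sᵢαᵢ) = 239.7×0.03 + 239.7×0.86 + 22.6×0.06 + 14.7×0.57 + 916.9×0.17 = 378.941.
Mean coefficient ᾱ = A/S = 0.2643.
−S·ln(1−ᾱ) = −1433.6 × ln(1 − 0.2643) = 440.019.
V = 28.2 × 8.5 × 13 = 3116.1 m³.
RT60 = 0.161 × 3116.1 / 440.019 = 1.14 s.

1.14 s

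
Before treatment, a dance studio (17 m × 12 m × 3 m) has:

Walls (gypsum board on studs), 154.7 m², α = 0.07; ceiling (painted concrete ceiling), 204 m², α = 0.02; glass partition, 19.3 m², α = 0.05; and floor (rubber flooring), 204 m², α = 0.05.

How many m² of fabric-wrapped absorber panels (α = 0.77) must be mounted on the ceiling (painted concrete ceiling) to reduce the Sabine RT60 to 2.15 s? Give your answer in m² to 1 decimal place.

26.3

A₁ = Σ Sᵢαᵢ = 154.7*0.07 + 204*0.02 + 19.3*0.05 + 204*0.05 = 26.074 sabins.
V = 612 m³. Target absorption A₂ = 0.161 × 612 / 2.15 = 45.829 sabins.
Absorption to add: 45.829 − 26.074 = 19.755 sabins.
Each m² of panel replacing the ceiling (painted concrete ceiling) adds (0.77 − 0.02) = 0.75 sabins.
Panel area = 19.755 / 0.75 = 26.3 m².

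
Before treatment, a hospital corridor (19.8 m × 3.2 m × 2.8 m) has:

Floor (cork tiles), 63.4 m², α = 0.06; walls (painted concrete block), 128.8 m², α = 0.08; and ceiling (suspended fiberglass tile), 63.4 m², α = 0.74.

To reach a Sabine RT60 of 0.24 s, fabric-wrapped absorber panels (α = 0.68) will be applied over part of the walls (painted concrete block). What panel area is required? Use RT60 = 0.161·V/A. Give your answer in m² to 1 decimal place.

Total absorption A₁ = 63.4×0.06 + 128.8×0.08 + 63.4×0.74
  = 3.804 + 10.304 + 46.916 = 61.024 m² sabins.
Required A₂ = 0.161·177.408/0.24 = 119.011 sabins.
Absorption to add: 119.011 − 61.024 = 57.987 sabins.
Net gain per m²: Δα = 0.68 − 0.08 = 0.60.
Area = ΔA/Δα = 57.987/0.60 = 96.6 m².

96.6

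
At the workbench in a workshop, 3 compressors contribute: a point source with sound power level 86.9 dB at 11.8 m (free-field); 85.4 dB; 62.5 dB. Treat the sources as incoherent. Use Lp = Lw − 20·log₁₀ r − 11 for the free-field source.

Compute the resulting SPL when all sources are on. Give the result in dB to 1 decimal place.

85.4 dB

Source at 11.8 m: Lp = 86.9 − 20·log₁₀(11.8) − 11 = 54.5 dB.
Sum in the linear (power) domain: Σ 10^(Lᵢ/10) = 10^(54.5/10) + 10^(85.4/10) + 10^(62.5/10) = 3.488e+08.
L_total = 10·log₁₀(3.488e+08) = 85.4 dB.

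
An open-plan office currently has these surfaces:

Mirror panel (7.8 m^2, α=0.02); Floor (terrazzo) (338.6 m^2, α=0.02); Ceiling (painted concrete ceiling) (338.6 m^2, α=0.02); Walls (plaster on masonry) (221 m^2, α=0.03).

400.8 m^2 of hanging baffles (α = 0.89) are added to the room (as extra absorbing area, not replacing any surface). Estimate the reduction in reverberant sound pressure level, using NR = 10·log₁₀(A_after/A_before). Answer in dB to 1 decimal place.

Total absorption A_before = 7.8×0.02 + 338.6×0.02 + 338.6×0.02 + 221×0.03
  = 0.156 + 6.772 + 6.772 + 6.630 = 20.330 m^2 sabins.
Treatment contributes 400.8·0.89 = 356.712 sabins.
New total A_after = 377.042 sabins.
Reduction = 10 log₁₀(A_after/A_before) = 10 log₁₀(18.5461) = 12.7 dB.

12.7 dB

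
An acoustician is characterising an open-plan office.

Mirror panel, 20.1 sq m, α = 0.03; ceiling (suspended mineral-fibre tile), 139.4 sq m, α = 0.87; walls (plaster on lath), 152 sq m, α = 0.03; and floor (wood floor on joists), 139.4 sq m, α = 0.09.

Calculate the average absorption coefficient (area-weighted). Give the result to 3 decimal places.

0.308

S = Σ Sᵢ = 20.1 + 139.4 + 152 + 139.4 = 450.9 sq m.
Weighted sum Σ Sα = 138.987.
ᾱ = A/S = 0.308.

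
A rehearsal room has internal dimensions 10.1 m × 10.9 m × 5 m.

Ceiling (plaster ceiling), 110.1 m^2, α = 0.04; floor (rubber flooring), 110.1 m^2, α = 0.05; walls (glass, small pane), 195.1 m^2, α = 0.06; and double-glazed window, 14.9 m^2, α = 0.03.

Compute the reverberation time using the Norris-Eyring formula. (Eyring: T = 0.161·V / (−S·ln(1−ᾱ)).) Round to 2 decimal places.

3.91 s

S = Σ Sᵢ = 430.2 m^2.
Absorption A = 110.1·0.04 + 110.1·0.05 + 195.1·0.06 + 14.9·0.03 = 22.062 sabins.
ᾱ = 22.062 / 430.2 = 0.0513.
Eyring denominator: −S ln(1−ᾱ) = 22.655.
V = 10.1 × 10.9 × 5 = 550.45 m³.
RT60 = 0.161 × 550.45 / 22.655 = 3.91 s.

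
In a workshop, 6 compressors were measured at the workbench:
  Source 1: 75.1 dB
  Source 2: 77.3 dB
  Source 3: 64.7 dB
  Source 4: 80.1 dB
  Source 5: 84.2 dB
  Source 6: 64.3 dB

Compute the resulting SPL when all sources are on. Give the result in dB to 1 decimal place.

86.6 dB

Converting to relative power and adding: 10^(75.1/10) + 10^(77.3/10) + 10^(64.7/10) + 10^(80.1/10) + 10^(84.2/10) + 10^(64.3/10) = 4.571e+08.
L_total = 10·log₁₀(4.571e+08) = 86.6 dB.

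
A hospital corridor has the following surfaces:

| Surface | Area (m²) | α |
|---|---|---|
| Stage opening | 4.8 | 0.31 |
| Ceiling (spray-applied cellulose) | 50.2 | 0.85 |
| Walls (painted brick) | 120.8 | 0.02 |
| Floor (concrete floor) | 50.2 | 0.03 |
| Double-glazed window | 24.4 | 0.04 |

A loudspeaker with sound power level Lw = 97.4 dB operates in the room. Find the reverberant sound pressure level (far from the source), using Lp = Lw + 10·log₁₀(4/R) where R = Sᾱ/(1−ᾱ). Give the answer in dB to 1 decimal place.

A = 49.056 sabins; S = 250.4 m².
ᾱ = 0.1959, so room constant R = A/(1−ᾱ) = 61.007 m².
Lp = Lw + 10 log₁₀(4/R) = 97.4 -11.83 = 85.6 dB.

85.6 dB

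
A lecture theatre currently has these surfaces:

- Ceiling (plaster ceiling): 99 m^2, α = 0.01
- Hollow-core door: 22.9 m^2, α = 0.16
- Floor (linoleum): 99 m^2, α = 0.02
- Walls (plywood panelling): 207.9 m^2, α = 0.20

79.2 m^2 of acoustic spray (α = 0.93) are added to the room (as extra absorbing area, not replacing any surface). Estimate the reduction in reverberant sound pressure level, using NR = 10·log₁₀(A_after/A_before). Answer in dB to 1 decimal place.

4.0 dB

Total absorption A_before = 99×0.01 + 22.9×0.16 + 99×0.02 + 207.9×0.20
  = 0.990 + 3.664 + 1.980 + 41.580 = 48.214 m^2 sabins.
Treatment contributes 79.2·0.93 = 73.656 sabins.
New total A_after = 121.870 sabins.
NR = 10·log₁₀(121.870/48.214) = 4.0 dB.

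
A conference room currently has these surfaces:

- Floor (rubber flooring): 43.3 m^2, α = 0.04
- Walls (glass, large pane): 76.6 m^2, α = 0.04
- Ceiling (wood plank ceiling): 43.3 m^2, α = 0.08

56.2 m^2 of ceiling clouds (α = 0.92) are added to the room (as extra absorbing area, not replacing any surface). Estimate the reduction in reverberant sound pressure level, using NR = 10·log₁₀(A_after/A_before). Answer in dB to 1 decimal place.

Equivalent absorption area: A_before = 43.3*0.04 + 76.6*0.04 + 43.3*0.08 = 8.260 m^2.
Treatment contributes 56.2·0.92 = 51.704 sabins.
New total A_after = 59.964 sabins.
NR = 10·log₁₀(59.964/8.260) = 8.6 dB.

8.6 dB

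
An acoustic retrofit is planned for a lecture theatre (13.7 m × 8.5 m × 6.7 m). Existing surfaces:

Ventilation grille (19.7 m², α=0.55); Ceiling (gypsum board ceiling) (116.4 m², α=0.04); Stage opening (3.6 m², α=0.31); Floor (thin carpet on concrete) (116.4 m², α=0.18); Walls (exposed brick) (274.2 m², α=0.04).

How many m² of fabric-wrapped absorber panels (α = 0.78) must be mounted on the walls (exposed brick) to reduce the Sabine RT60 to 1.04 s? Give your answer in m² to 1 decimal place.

Total absorption A₁ = 19.7*0.55 + 116.4*0.04 + 3.6*0.31 + 116.4*0.18 + 274.2*0.04
  = 10.835 + 4.656 + 1.116 + 20.952 + 10.968 = 48.527 m² sabins.
V = 780.215 m³. Target absorption A₂ = 0.161 × 780.215 / 1.04 = 120.783 sabins.
ΔA needed = 120.783 − 48.527 = 72.256 sabins.
Net gain per m²: Δα = 0.78 − 0.04 = 0.74.
Panel area = 72.256 / 0.74 = 97.6 m².

97.6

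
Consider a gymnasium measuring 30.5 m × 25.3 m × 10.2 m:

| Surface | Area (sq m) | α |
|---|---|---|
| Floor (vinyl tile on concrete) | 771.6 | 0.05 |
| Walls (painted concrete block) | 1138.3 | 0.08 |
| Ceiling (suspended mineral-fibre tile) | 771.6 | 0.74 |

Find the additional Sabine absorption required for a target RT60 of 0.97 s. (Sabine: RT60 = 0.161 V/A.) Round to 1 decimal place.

605.8 sabins

A₁ = Σ Sᵢαᵢ = 771.6×0.05 + 1138.3×0.08 + 771.6×0.74 = 700.628 sabins.
Target A₂ = 0.161·7870.83/0.97 = 1306.395 sabins (V = 7870.83 m³).
Shortfall: 1306.395 − 700.628 = 605.8 sabins.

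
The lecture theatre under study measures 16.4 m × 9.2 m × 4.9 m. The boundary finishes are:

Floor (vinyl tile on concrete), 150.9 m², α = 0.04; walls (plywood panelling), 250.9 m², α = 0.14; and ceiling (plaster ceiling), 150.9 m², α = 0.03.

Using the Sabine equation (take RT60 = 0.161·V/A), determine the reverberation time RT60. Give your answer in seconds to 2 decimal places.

2.61 sec

A = Σ Sᵢαᵢ = 150.9*0.04 + 250.9*0.14 + 150.9*0.03 = 45.689 sabins.
Volume V = 16.4 × 9.2 × 4.9 = 739.312 m³.
Sabine: RT60 = 0.161 × 739.312 / 45.689 = 2.61 s.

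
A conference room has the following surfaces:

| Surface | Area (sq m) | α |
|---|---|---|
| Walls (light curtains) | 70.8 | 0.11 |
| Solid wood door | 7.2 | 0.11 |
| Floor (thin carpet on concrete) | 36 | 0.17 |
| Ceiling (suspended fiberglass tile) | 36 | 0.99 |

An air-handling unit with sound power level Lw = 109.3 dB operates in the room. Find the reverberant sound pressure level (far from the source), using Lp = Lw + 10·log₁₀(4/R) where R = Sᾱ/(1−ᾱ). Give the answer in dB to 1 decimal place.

Σ(Sᵢαᵢ) = 70.8×0.11 + 7.2×0.11 + 36×0.17 + 36×0.99 = 50.340; total area S = 150.0 sq m.
ᾱ = 50.340/150.0 = 0.3356; R = Sᾱ/(1−ᾱ) = 50.340/(1−0.3356) = 75.768 sq m.
Lp = Lw + 10 log₁₀(4/R) = 109.3 -12.77 = 96.5 dB.

96.5 dB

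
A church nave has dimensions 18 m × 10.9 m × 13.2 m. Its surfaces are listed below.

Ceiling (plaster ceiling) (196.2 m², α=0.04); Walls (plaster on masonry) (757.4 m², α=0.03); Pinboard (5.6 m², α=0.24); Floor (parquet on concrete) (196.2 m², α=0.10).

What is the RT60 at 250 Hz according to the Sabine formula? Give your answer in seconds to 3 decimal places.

8.091 sec

Total absorption A = 196.2*0.04 + 757.4*0.03 + 5.6*0.24 + 196.2*0.10
  = 7.848 + 22.722 + 1.344 + 19.620 = 51.534 m² sabins.
Volume V = 18 × 10.9 × 13.2 = 2589.84 m³.
RT60 = 0.161 · V / A = 0.161 × 2589.84 / 51.534 = 8.091 s.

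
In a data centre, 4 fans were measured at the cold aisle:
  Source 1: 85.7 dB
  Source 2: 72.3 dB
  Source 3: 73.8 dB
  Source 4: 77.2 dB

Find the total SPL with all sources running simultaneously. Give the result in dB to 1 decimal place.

86.7 dB

Σ 10^(Lᵢ/10) = 4.65e+08.
Back to dB: 10·log₁₀ Σ = 86.7 dB.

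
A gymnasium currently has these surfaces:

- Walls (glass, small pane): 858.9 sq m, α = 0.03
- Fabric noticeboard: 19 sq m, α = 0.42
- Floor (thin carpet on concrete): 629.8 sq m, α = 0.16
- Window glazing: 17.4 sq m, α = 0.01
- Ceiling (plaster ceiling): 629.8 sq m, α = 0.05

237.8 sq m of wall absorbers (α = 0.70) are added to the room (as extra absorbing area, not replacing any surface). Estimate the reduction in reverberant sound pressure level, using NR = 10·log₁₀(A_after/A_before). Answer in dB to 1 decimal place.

3.0 dB

Total absorption A_before = 858.9×0.03 + 19×0.42 + 629.8×0.16 + 17.4×0.01 + 629.8×0.05
  = 25.767 + 7.980 + 100.768 + 0.174 + 31.490 = 166.179 sq m sabins.
Added absorption = 237.8 × 0.70 = 166.460 sabins.
New total A_after = 332.639 sabins.
NR = 10·log₁₀(332.639/166.179) = 3.0 dB.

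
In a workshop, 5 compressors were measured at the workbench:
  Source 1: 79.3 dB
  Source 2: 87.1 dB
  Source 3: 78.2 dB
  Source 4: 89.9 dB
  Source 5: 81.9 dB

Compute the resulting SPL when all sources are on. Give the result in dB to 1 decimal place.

Converting to relative power and adding: 10^(79.3/10) + 10^(87.1/10) + 10^(78.2/10) + 10^(89.9/10) + 10^(81.9/10) = 1.796e+09.
Combined level = 10 log₁₀(1.796e+09) = 92.5 dB.

92.5 dB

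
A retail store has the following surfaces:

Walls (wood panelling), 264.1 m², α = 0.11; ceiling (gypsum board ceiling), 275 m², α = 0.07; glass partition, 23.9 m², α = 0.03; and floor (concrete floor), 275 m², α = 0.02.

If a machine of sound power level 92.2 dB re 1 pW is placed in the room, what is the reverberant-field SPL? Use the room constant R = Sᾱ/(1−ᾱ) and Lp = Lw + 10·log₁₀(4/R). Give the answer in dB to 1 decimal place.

Σ(Sᵢαᵢ) = 264.1·0.11 + 275·0.07 + 23.9·0.03 + 275·0.02 = 54.518; total area S = 838.0 m².
ᾱ = 0.0651, so room constant R = A/(1−ᾱ) = 58.314 m².
Lp = 92.2 + 10·log₁₀(4/58.314) = 92.2 + (-11.64) = 80.6 dB.

80.6 dB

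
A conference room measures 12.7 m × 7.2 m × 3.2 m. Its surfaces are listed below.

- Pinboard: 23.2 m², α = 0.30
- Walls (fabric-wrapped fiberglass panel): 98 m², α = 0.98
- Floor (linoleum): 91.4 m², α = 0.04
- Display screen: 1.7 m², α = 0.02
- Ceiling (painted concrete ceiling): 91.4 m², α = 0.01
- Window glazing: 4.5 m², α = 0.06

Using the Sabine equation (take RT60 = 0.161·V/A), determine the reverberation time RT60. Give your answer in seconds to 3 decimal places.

0.437 seconds

A = Σ Sᵢαᵢ = 23.2*0.30 + 98*0.98 + 91.4*0.04 + 1.7*0.02 + 91.4*0.01 + 4.5*0.06 = 107.874 sabins.
V = 12.7·7.2·3.2 = 292.608 m³.
RT60 = 0.161 · V / A = 0.161 × 292.608 / 107.874 = 0.437 s.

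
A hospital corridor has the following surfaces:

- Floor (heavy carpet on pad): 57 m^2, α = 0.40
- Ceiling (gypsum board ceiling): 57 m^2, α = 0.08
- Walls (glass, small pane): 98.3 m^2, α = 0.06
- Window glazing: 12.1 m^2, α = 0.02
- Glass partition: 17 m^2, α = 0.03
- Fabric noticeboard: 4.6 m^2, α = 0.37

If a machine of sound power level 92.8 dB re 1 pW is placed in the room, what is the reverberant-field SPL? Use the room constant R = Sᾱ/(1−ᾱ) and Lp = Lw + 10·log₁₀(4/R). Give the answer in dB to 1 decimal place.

82.6 dB

A = 35.712 sabins; S = 246.0 m^2.
ᾱ = 35.712/246.0 = 0.1452; R = Sᾱ/(1−ᾱ) = 35.712/(1−0.1452) = 41.778 m^2.
Lp = 92.8 + 10·log₁₀(4/41.778) = 92.8 + (-10.19) = 82.6 dB.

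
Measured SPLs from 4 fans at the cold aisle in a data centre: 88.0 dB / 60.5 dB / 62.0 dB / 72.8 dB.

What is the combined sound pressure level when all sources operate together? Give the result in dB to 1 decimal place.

Σ 10^(Lᵢ/10) = 6.527e+08.
Combined level = 10 log₁₀(6.527e+08) = 88.1 dB.

88.1 dB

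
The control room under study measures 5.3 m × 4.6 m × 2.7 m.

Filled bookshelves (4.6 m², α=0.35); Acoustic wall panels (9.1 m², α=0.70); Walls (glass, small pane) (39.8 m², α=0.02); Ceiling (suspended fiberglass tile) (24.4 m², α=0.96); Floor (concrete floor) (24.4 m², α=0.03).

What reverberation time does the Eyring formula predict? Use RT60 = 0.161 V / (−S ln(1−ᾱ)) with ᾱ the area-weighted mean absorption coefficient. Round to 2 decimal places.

0.27 seconds

S = Σ Sᵢ = 102.3 m².
Absorption A = 4.6·0.35 + 9.1·0.70 + 39.8·0.02 + 24.4·0.96 + 24.4·0.03 = 32.932 sabins.
Mean coefficient ᾱ = A/S = 0.3219.
Eyring denominator: −S ln(1−ᾱ) = 39.740.
V = 5.3 × 4.6 × 2.7 = 65.826 m³.
T = 0.161·V/[−S·ln(1−ᾱ)] = 0.161·65.826/39.740 = 0.27 s.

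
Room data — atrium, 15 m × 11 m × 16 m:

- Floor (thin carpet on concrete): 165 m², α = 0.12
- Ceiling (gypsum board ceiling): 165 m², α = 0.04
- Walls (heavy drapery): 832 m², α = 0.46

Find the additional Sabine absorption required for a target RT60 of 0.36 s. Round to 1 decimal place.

Equivalent absorption area: A₁ = 165*0.12 + 165*0.04 + 832*0.46 = 409.120 m².
V = 2640 m³. Required absorption A₂ = 0.161 × 2640 / 0.36 = 1180.667 sabins.
Additional absorption ΔA = 1180.667 − 409.120 = 771.5 sabins.

771.5 sabins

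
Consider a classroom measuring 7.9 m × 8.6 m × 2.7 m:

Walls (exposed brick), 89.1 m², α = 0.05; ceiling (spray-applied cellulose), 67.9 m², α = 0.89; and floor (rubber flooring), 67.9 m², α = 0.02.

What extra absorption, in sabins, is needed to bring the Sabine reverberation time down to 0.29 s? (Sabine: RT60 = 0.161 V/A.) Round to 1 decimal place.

Total absorption A₁ = 89.1·0.05 + 67.9·0.89 + 67.9·0.02
  = 4.455 + 60.431 + 1.358 = 66.244 m² sabins.
V = 183.438 m³. Required absorption A₂ = 0.161 × 183.438 / 0.29 = 101.840 sabins.
Additional absorption ΔA = 101.840 − 66.244 = 35.6 sabins.

35.6 sabins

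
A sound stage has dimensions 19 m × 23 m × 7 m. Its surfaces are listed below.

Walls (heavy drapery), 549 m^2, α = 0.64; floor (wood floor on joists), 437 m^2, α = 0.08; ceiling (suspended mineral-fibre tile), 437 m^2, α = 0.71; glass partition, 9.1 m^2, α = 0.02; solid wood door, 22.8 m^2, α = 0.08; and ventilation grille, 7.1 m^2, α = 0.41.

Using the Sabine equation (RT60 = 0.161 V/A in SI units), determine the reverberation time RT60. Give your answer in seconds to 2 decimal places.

Summing Sᵢαᵢ: 351.360 + 34.960 + 310.270 + 0.182 + 1.824 + 2.911 → A = 701.507 sabins.
V = 19·23·7 = 3059 m³.
RT60 = 0.161 · V / A = 0.161 × 3059 / 701.507 = 0.70 s.

0.70 s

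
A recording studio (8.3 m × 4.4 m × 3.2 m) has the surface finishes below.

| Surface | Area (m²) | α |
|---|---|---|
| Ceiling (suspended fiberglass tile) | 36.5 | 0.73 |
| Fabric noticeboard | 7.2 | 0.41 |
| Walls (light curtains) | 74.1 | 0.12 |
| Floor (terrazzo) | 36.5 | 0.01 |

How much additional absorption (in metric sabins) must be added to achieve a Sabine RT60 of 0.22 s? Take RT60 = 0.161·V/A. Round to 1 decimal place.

A₁ = Σ Sᵢαᵢ = 36.5*0.73 + 7.2*0.41 + 74.1*0.12 + 36.5*0.01 = 38.854 sabins.
Target A₂ = 0.161·116.864/0.22 = 85.523 sabins (V = 116.864 m³).
Additional absorption ΔA = 85.523 − 38.854 = 46.7 sabins.

46.7 sabins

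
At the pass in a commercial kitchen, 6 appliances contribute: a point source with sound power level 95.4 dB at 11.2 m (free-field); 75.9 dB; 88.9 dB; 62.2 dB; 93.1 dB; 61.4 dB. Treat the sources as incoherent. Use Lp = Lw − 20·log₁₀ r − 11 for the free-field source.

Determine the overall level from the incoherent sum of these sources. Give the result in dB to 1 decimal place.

Source at 11.2 m: Lp = 95.4 − 20·log₁₀(11.2) − 11 = 63.4 dB.
Sum in the linear (power) domain: Σ 10^(Lᵢ/10) = 10^(63.4/10) + 10^(75.9/10) + 10^(88.9/10) + 10^(62.2/10) + 10^(93.1/10) + 10^(61.4/10) = 2.862e+09.
L_total = 10·log₁₀(2.862e+09) = 94.6 dB.

94.6 dB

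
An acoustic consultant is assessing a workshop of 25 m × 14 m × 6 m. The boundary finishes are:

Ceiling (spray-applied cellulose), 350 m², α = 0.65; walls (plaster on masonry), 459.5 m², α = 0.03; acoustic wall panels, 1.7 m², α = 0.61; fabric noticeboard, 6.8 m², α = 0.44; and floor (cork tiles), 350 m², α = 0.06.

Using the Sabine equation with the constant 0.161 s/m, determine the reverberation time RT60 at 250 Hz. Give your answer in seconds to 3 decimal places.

A = Σ Sᵢαᵢ = 350·0.65 + 459.5·0.03 + 1.7·0.61 + 6.8·0.44 + 350·0.06 = 266.314 sabins.
V = 25·14·6 = 2100 m³.
RT60 = 0.161 · V / A = 0.161 × 2100 / 266.314 = 1.270 s.

1.270 s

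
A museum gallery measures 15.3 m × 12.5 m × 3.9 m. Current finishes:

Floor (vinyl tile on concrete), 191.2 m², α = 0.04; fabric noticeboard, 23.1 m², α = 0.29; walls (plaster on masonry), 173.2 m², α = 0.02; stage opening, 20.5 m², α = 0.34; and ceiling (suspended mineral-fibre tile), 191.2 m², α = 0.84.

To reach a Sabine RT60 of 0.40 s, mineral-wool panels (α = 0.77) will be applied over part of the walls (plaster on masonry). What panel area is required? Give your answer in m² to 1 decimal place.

153.1

A₁ = Σ Sᵢαᵢ = 191.2×0.04 + 23.1×0.29 + 173.2×0.02 + 20.5×0.34 + 191.2×0.84 = 185.389 sabins.
Required A₂ = 0.161·745.875/0.40 = 300.215 sabins.
ΔA needed = 300.215 − 185.389 = 114.826 sabins.
Each m² of panel replacing the walls (plaster on masonry) adds (0.77 − 0.02) = 0.75 sabins.
Panel area = 114.826 / 0.75 = 153.1 m².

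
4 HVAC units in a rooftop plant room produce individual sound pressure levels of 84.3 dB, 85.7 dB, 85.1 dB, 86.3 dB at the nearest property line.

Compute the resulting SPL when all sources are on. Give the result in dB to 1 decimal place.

Sum in the linear (power) domain: Σ 10^(Lᵢ/10) = 10^(84.3/10) + 10^(85.7/10) + 10^(85.1/10) + 10^(86.3/10) = 1.391e+09.
Combined level = 10 log₁₀(1.391e+09) = 91.4 dB.

91.4 dB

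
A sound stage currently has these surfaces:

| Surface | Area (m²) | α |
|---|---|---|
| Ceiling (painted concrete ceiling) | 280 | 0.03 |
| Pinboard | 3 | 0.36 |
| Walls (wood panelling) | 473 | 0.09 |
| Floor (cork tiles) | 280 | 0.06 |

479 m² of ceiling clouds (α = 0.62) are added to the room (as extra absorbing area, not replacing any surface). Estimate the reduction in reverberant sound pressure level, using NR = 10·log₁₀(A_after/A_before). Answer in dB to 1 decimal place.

Total absorption A_before = 280×0.03 + 3×0.36 + 473×0.09 + 280×0.06
  = 8.400 + 1.080 + 42.570 + 16.800 = 68.850 m² sabins.
Treatment contributes 479·0.62 = 296.980 sabins.
New total A_after = 365.830 sabins.
Reduction = 10 log₁₀(A_after/A_before) = 10 log₁₀(5.3134) = 7.3 dB.

7.3 dB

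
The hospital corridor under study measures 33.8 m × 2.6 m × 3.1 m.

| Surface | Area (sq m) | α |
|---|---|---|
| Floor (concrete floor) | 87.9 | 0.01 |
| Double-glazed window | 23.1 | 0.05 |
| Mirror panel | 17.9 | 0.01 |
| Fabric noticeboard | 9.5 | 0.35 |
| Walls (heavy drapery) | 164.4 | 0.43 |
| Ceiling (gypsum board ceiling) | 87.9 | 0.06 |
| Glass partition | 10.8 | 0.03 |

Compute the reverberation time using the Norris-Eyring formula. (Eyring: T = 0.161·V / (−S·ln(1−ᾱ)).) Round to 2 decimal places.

S = Σ Sᵢ = 401.5 sq m.
Absorption A = 87.9×0.01 + 23.1×0.05 + 17.9×0.01 + 9.5×0.35 + 164.4×0.43 + 87.9×0.06 + 10.8×0.03 = 81.828 sabins.
ᾱ = 81.828 / 401.5 = 0.2038.
−S·ln(1−ᾱ) = −401.5 × ln(1 − 0.2038) = 91.504.
V = 33.8 × 2.6 × 3.1 = 272.428 m³.
RT60 = 0.161 × 272.428 / 91.504 = 0.48 s.

0.48 seconds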